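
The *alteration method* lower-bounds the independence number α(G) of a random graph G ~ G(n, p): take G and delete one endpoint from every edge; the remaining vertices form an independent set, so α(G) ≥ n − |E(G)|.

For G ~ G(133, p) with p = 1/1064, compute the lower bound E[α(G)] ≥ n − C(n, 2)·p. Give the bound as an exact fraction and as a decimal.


E[|E(G)|] = C(133, 2)·p = 8778 · (1/1064) = 33/4.
E[α(G)] ≥ n − E[|E(G)|] = 133 − 33/4 = 499/4.
Numerically: ≈ 124.750000.
(This is only a lower bound; the true E[α(G)] may be larger.)

E[α(G)] ≥ 499/4 ≈ 124.750000.


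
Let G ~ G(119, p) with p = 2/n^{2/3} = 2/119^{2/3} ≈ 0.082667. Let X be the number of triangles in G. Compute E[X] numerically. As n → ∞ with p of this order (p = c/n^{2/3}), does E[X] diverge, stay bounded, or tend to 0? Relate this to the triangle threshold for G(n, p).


Number of potential triangles: C(119, 3) = 273819.
Each occurs with probability p³ ≈ (0.082667)³ ≈ 5.6493186e-04.
By linearity: E[X] = C(119, 3)·p³ ≈ 273819 · 5.6493186e-04 ≈ 154.68908.
Since α = 2/3 < 1, p = c/n^{2/3} ≫ 1/n is above the triangle threshold p ~ 1/n. Asymptotically E[X] ~ (c³/6)·n^{3(1−α)} = (2³/6)·n^{1} → ∞; triangles are abundant w.h.p.

E[X] ≈ 154.68908; in regime p = Θ(1/n^{2/3}) E[X] diverges (above the triangle threshold p ~ 1/n).


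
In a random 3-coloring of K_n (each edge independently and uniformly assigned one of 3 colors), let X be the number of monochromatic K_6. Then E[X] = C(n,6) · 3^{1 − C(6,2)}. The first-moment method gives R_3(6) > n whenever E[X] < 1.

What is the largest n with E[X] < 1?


We need C(n, 6) · 3^{1 − 15} < 1, i.e. C(n, 6) < 3^{15 − 1} = 4782969.
Check values of n near the boundary:
  n = 37: C(37, 6) = 2324784; 2324784 < 4782969? YES
  n = 38: C(38, 6) = 2760681; 2760681 < 4782969? YES
  n = 39: C(39, 6) = 3262623; 3262623 < 4782969? YES
  n = 40: C(40, 6) = 3838380; 3838380 < 4782969? YES
  n = 41: C(41, 6) = 4496388; 4496388 < 4782969? YES
  n = 42: C(42, 6) = 5245786; 5245786 < 4782969? NO
  n = 43: C(43, 6) = 6096454; 6096454 < 4782969? NO
The largest n with C(n, 6) < 4782969 is n = 41 (where E[X] = 1498796/1594323 ≈ 0.94008). Hence R_3(6) > 41, i.e. R_3(6) ≥ 42.

Largest n = 41; hence R_3(6) > 41.


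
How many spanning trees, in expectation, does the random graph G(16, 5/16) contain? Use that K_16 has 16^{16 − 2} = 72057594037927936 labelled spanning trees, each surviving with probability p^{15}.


K_16 has 16^{16 − 2} = 72057594037927936 labelled spanning trees.
For each such spanning tree H, let X_H = 1 if all 15 edges of H are present in G. Then P[X_H = 1] = p^{15} = (5/16)^{15} = 30517578125/1152921504606846976.
By linearity: E[X] = Σ_H E[X_H] = 72057594037927936 · p^{15} = 72057594037927936 · 30517578125/1152921504606846976 = 30517578125/16.
Numerically: E[X] ≈ 1.90735e+09.

E[X] = 72057594037927936 · (5/16)^{15} = 30517578125/16 ≈ 1.90735e+09.


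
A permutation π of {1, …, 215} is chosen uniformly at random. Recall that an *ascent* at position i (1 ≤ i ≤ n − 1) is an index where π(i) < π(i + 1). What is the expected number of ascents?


Write X = Σ X_I over i = 1, …, 214, with X_I the indicator of one ascent.
There are 214 indicators.
For each fixed i, the pair (π(i), π(i+1)) is a uniformly random ordered pair of distinct values from {1, …, 215}; by symmetry P[π(i) < π(i+1)] = 1/2.
By linearity: E[X] = 214 · (1/2) = (215 − 1) · (1/2) = 107 ≈ 107.000000.

E[X] = 107 = 107.000000.


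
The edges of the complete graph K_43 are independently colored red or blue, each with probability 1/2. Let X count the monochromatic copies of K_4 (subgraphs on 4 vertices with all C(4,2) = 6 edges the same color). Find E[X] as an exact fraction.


Let X = Σ_S X_S over the C(43, 4) = 123410 subsets S of size 4, where X_S = 1 if the K_4 on S is monochromatic.
For a fixed S, the K_4 on S has C(4, 2) = 6 edges. P[all 6 edges red] = (1/2)^6, and likewise for blue, so P[monochromatic] = 2·(1/2)^6 = 2^{1 − 6} = 1/32.
Summing: E[X] = C(43, 4) · 2^{1 − 6} = 123410 · 1/32 = 61705/16.
Numerically: E[X] ≈ 3856.56250.

E[X] = C(43,4)·2^(1−C(4,2)) = 61705/16 ≈ 3856.56250.


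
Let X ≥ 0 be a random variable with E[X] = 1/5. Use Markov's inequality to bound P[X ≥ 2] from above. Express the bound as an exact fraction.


μ = E[X] = 1/5, a = 2.
Markov: P[X ≥ 2] ≤ μ/a = (1/5)/2 = 1/10.
Numerically: ≈ 0.10000.
(Since a = 2 > μ = 0.20000, the bound 1/10 is < 1 and informative.)

P[X ≥ 2] ≤ 1/10 ≈ 0.10000.


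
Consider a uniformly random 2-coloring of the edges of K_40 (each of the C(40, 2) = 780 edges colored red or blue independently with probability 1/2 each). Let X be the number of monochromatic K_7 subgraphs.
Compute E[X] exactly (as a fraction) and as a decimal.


Let X = Σ_S X_S over the C(40, 7) = 18643560 subsets S of size 7, where X_S = 1 if the K_7 on S is monochromatic.
For a fixed S, the K_7 on S has C(7, 2) = 21 edges. P[all 21 edges red] = (1/2)^21, and likewise for blue, so P[monochromatic] = 2·(1/2)^21 = 2^{1 − 21} = 1/1048576.
Summing: E[X] = C(40, 7) · 2^{1 − 21} = 18643560 · 1/1048576 = 2330445/131072.
Numerically: E[X] ≈ 17.7799.

E[X] = C(40,7)·2^(1−C(7,2)) = 2330445/131072 ≈ 17.7799.


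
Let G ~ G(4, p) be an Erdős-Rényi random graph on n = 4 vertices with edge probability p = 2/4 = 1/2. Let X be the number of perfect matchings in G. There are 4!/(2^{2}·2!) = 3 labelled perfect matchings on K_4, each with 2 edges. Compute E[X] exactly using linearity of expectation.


K_4 has 4!/(2^{2}·2!) = 3 labelled perfect matchings.
For each such perfect matching H, let X_H = 1 if all 2 edges of H are present in G. Then P[X_H = 1] = p^{2} = (1/2)^{2} = 1/4.
By linearity of expectation: E[X] = Σ_H E[X_H] = 3 · p^{2} = 3 · 1/4 = 3/4.
Numerically: E[X] ≈ 0.75.

E[X] = 3 · (1/2)^{2} = 3/4 ≈ 0.75.


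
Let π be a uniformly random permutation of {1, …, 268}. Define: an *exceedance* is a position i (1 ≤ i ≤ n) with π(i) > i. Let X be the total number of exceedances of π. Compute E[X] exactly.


Write X = Σ_{i=1}^{268} X_i, where X_i = 1_{π(i) > i}.
For each fixed i, π(i) is uniform over {1, …, 268} (marginal of a uniform permutation), so P[π(i) > i] = (n − i)/n. Summing: Σ_{i=1}^{268} (n − i)/n = (0 + 1 + … + 267)/268 = 268(268 − 1)/(2·268) = (268 − 1)/2.
Hence E[X] = Σ_{i=1}^{268} (268 − i)/268 = 267/2 ≈ 133.500.

E[X] = 267/2 = 133.500.


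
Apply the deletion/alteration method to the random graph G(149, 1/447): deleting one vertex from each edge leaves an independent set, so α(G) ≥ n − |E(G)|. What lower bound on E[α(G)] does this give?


E[|E(G)|] = C(149, 2)·p = 11026 · (1/447) = 74/3.
E[α(G)] ≥ n − E[|E(G)|] = 149 − 74/3 = 373/3.
Numerically: ≈ 124.33333.
(This is only a lower bound; the true E[α(G)] may be larger.)

E[α(G)] ≥ 373/3 ≈ 124.33333.


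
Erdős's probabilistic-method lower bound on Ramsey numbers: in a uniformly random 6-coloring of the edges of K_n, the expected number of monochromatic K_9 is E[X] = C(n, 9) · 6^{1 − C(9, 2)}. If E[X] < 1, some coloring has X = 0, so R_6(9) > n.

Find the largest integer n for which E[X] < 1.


We need C(n, 9) · 6^{1 − 36} < 1, i.e. C(n, 9) < 6^{36 − 1} = 1719070799748422591028658176.
Check values of n near the boundary:
  n = 4403: C(4403, 9) = 1699894433046281918452233150; 1699894433046281918452233150 < 1719070799748422591028658176? YES
  n = 4404: C(4404, 9) = 1703375445537161676647015880; 1703375445537161676647015880 < 1719070799748422591028658176? YES
  n = 4405: C(4405, 9) = 1706862792900636302463627150; 1706862792900636302463627150 < 1719070799748422591028658176? YES
  n = 4406: C(4406, 9) = 1710356485221788389505285700; 1710356485221788389505285700 < 1719070799748422591028658176? YES
  n = 4407: C(4407, 9) = 1713856532599459170657070050; 1713856532599459170657070050 < 1719070799748422591028658176? YES
  n = 4408: C(4408, 9) = 1717362945146264156457459600; 1717362945146264156457459600 < 1719070799748422591028658176? YES
  n = 4409: C(4409, 9) = 1720875732988608787686577131; 1720875732988608787686577131 < 1719070799748422591028658176? NO
  n = 4410: C(4410, 9) = 1724394906266704102180823710; 1724394906266704102180823710 < 1719070799748422591028658176? NO
The largest n with C(n, 9) < 1719070799748422591028658176 is n = 4408 (where E[X] = 35778394690547169926197075/35813974994758803979763712 ≈ 0.9990). Hence R_6(9) > 4408, i.e. R_6(9) ≥ 4409.

Largest n = 4408; hence R_6(9) > 4408.


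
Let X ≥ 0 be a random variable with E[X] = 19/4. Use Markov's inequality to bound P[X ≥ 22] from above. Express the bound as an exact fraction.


μ = E[X] = 19/4, a = 22.
Markov: P[X ≥ 22] ≤ μ/a = (19/4)/22 = 19/88.
Numerically: ≈ 0.215909.
(Since a = 22 > μ = 4.750000, the bound 19/88 is < 1 and informative.)

P[X ≥ 22] ≤ 19/88 ≈ 0.215909.


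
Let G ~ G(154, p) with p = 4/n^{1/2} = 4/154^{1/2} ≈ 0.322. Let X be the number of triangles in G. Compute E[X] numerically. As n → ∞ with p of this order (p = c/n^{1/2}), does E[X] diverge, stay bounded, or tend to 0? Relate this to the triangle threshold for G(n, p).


Number of potential triangles: C(154, 3) = 596904.
Each occurs with probability p³ ≈ (0.322)³ ≈ 3.34887e-02.
By linearity: E[X] = C(154, 3)·p³ ≈ 596904 · 3.34887e-02 ≈ 19989.567.
Since α = 1/2 < 1, p = c/n^{1/2} ≫ 1/n is above the triangle threshold p ~ 1/n. Asymptotically E[X] ~ (c³/6)·n^{3(1−α)} = (4³/6)·n^{1.5} → ∞; triangles are abundant w.h.p.

E[X] ≈ 19989.567; in regime p = Θ(1/n^{1/2}) E[X] diverges (above the triangle threshold p ~ 1/n).


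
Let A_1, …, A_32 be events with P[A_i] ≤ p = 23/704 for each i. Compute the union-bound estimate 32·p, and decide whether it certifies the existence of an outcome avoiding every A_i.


Union bound: P[∪_{i=1}^{32} A_i] ≤ Σ_i P[A_i] ≤ 32·p = 32·(23/704) = 23/22.
Numerically: 23/22 ≈ 1.0455.
Is 23/22 < 1? NO.
Since the bound 23/22 is ≥ 1, the union bound is uninformative here; it does NOT by itself certify existence.

32·p = 23/22 ≈ 1.0455; existence NOT certified by the union bound.


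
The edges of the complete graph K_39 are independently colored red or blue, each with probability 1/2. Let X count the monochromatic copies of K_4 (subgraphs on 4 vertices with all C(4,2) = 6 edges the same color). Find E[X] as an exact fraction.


Let X = Σ_S X_S over the C(39, 4) = 82251 subsets S of size 4, where X_S = 1 if the K_4 on S is monochromatic.
For a fixed S, the K_4 on S has C(4, 2) = 6 edges. P[all 6 edges red] = (1/2)^6, and likewise for blue, so P[monochromatic] = 2·(1/2)^6 = 2^{1 − 6} = 1/32.
By linearity of expectation: E[X] = C(39, 4) · 2^{1 − 6} = 82251 · 1/32 = 82251/32.
Numerically: E[X] ≈ 2570.343750.

E[X] = C(39,4)·2^(1−C(4,2)) = 82251/32 ≈ 2570.343750.


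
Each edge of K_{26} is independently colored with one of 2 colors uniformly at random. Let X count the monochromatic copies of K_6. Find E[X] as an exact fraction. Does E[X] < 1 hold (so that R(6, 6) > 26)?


E[X] = C(26, 6) · 2^{1 − 15} = 230230 · 2^{−14} = 230230/16384.
As a reduced fraction: E[X] = 115115/8192 ≈ 14.05212.
Is E[X] < 1? NO.
Since E[X] ≥ 1, the first-moment bound is inconclusive at n = 26; it does NOT by itself certify R(6, 6) > 26.

E[X] = 115115/8192 ≈ 14.05212; E[X] ≥ 1; first-moment method inconclusive here.


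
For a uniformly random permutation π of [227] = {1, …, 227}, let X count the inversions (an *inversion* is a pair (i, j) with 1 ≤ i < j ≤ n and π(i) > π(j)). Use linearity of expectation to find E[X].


Write X = Σ X_I over the C(227, 2) = 25651 pairs i < j, with X_I the indicator of one inversion.
There are 25651 indicators.
For each fixed pair i < j, the values π(i) and π(j) are two distinct elements of {1, …, 227} in uniformly random order; by symmetry P[π(i) > π(j)] = 1/2.
By linearity: E[X] = 25651 · (1/2) = C(227, 2) · (1/2) = 25651/2 = 25651/2 ≈ 12825.5000.

E[X] = 25651/2 = 12825.5000.


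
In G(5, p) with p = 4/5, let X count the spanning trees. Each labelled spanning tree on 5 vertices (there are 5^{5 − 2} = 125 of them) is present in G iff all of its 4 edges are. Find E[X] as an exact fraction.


K_5 has 5^{5 − 2} = 125 labelled spanning trees.
For each such spanning tree H, let X_H = 1 if all 4 edges of H are present in G. Then P[X_H = 1] = p^{4} = (4/5)^{4} = 256/625.
By linearity of expectation: E[X] = Σ_H E[X_H] = 125 · p^{4} = 125 · 256/625 = 256/5.
Numerically: E[X] ≈ 51.2.

E[X] = 125 · (4/5)^{4} = 256/5 ≈ 51.2.


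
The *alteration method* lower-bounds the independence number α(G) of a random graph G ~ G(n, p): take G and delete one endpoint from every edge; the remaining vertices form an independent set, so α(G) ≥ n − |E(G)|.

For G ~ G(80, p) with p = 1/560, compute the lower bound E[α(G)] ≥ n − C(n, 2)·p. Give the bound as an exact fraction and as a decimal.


E[|E(G)|] = C(80, 2)·p = 3160 · (1/560) = 79/14.
E[α(G)] ≥ n − E[|E(G)|] = 80 − 79/14 = 1041/14.
Numerically: ≈ 74.35714.
(This is only a lower bound; the true E[α(G)] may be larger.)

E[α(G)] ≥ 1041/14 ≈ 74.35714.


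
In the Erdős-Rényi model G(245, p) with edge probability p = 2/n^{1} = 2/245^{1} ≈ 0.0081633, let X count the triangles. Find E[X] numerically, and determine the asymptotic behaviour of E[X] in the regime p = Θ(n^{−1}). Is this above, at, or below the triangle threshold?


Number of potential triangles: C(245, 3) = 2421090.
Each occurs with probability p³ ≈ (0.0081633)³ ≈ 5.4399102e-07.
By linearity: E[X] = C(245, 3)·p³ ≈ 2421090 · 5.4399102e-07 ≈ 1.31705.
Here α = 1, so p = 2/n is exactly at the triangle threshold p ~ 1/n. Asymptotically E[X] → c³/6 = 2³/6 = 4/3 ≈ 1.33333, a bounded constant. In this regime the triangle count is asymptotically Poisson(c³/6).

E[X] ≈ 1.31705; in regime p = Θ(1/n^{1}) E[X] stays bounded (at the triangle threshold p ~ 1/n).


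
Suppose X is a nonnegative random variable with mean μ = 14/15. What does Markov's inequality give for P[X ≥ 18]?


μ = E[X] = 14/15, a = 18.
Markov: P[X ≥ 18] ≤ μ/a = (14/15)/18 = 7/135.
Numerically: ≈ 0.052.
(Since a = 18 > μ = 0.933, the bound 7/135 is < 1 and informative.)

P[X ≥ 18] ≤ 7/135 ≈ 0.052.


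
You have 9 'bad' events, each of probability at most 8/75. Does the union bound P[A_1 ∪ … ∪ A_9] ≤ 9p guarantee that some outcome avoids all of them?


Union bound: P[∪_{i=1}^{9} A_i] ≤ Σ_i P[A_i] ≤ 9·p = 9·(8/75) = 24/25.
Numerically: 24/25 ≈ 0.960.
Is 24/25 < 1? YES.
Since P[∪ A_i] ≤ 24/25 < 1, the complement has P[∩ A_i^c] ≥ 1 − 24/25 = 1/25 > 0, so some outcome avoids every A_i.

9·p = 24/25 ≈ 0.960; existence CERTIFIED by the union bound.


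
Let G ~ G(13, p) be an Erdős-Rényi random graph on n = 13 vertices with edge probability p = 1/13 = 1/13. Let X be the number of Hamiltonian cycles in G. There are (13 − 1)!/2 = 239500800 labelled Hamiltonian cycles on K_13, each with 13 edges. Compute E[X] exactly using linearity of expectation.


K_13 has (13 − 1)!/2 = 239500800 labelled Hamiltonian cycles.
For each such Hamiltonian cycle H, let X_H = 1 if all 13 edges of H are present in G. Then P[X_H = 1] = p^{13} = (1/13)^{13} = 1/302875106592253.
By linearity: E[X] = Σ_H E[X_H] = 239500800 · p^{13} = 239500800 · 1/302875106592253 = 239500800/302875106592253.
Numerically: E[X] ≈ 7.91e-07.

E[X] = 239500800 · (1/13)^{13} = 239500800/302875106592253 ≈ 7.91e-07.


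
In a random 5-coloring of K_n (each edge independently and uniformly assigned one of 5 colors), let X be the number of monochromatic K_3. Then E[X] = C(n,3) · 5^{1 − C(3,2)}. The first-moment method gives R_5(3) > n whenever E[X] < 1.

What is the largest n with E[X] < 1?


We need C(n, 3) · 5^{1 − 3} < 1, i.e. C(n, 3) < 5^{3 − 1} = 25.
Check values of n near the boundary:
  n = 3: C(3, 3) = 1; 1 < 25? YES
  n = 4: C(4, 3) = 4; 4 < 25? YES
  n = 5: C(5, 3) = 10; 10 < 25? YES
  n = 6: C(6, 3) = 20; 20 < 25? YES
  n = 7: C(7, 3) = 35; 35 < 25? NO
  n = 8: C(8, 3) = 56; 56 < 25? NO
The largest n with C(n, 3) < 25 is n = 6 (where E[X] = 4/5 ≈ 0.800). Hence R_5(3) > 6, i.e. R_5(3) ≥ 7.

Largest n = 6; hence R_5(3) > 6.


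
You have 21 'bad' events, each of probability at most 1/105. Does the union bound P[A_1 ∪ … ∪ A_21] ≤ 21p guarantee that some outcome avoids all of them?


Union bound: P[∪_{i=1}^{21} A_i] ≤ Σ_i P[A_i] ≤ 21·p = 21·(1/105) = 1/5.
Numerically: 1/5 ≈ 0.20000.
Is 1/5 < 1? YES.
Since P[∪ A_i] ≤ 1/5 < 1, the complement has P[∩ A_i^c] ≥ 1 − 1/5 = 4/5 > 0, so some outcome avoids every A_i.

21·p = 1/5 ≈ 0.20000; existence CERTIFIED by the union bound.


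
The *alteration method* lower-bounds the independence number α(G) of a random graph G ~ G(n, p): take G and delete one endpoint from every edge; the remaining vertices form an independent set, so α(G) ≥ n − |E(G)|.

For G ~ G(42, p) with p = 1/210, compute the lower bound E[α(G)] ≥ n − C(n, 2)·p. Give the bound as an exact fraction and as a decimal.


E[|E(G)|] = C(42, 2)·p = 861 · (1/210) = 41/10.
E[α(G)] ≥ n − E[|E(G)|] = 42 − 41/10 = 379/10.
Numerically: ≈ 37.9000.
(This is only a lower bound; the true E[α(G)] may be larger.)

E[α(G)] ≥ 379/10 ≈ 37.9000.


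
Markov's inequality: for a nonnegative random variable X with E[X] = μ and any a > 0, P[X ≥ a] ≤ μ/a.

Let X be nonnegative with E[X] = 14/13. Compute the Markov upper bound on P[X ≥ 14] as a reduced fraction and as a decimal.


μ = E[X] = 14/13, a = 14.
Markov: P[X ≥ 14] ≤ μ/a = (14/13)/14 = 1/13.
Numerically: ≈ 0.07692.
(Since a = 14 > μ = 1.07692, the bound 1/13 is < 1 and informative.)

P[X ≥ 14] ≤ 1/13 ≈ 0.07692.


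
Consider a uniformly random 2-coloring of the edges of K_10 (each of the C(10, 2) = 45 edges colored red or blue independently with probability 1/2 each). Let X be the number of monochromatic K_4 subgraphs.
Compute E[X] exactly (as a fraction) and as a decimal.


Let X = Σ_S X_S over the C(10, 4) = 210 subsets S of size 4, where X_S = 1 if the K_4 on S is monochromatic.
For a fixed S, the K_4 on S has C(4, 2) = 6 edges. P[all 6 edges red] = (1/2)^6, and likewise for blue, so P[monochromatic] = 2·(1/2)^6 = 2^{1 − 6} = 1/32.
Summing: E[X] = C(10, 4) · 2^{1 − 6} = 210 · 1/32 = 105/16.
Numerically: E[X] ≈ 6.56250.

E[X] = C(10,4)·2^(1−C(4,2)) = 105/16 ≈ 6.56250.


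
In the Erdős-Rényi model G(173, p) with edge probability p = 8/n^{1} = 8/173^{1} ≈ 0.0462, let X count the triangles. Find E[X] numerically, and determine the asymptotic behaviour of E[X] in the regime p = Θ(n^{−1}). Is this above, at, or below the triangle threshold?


Number of potential triangles: C(173, 3) = 848046.
Each occurs with probability p³ ≈ (0.0462)³ ≈ 9.88853e-05.
By linearity: E[X] = C(173, 3)·p³ ≈ 848046 · 9.88853e-05 ≈ 83.859.
Here α = 1, so p = 8/n is exactly at the triangle threshold p ~ 1/n. Asymptotically E[X] → c³/6 = 8³/6 = 256/3 ≈ 85.333, a bounded constant. In this regime the triangle count is asymptotically Poisson(c³/6).

E[X] ≈ 83.859; in regime p = Θ(1/n^{1}) E[X] stays bounded (at the triangle threshold p ~ 1/n).


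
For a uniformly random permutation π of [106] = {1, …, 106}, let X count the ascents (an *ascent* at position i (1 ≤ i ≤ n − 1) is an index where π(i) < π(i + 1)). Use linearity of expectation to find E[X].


Write X = Σ X_I over i = 1, …, 105, with X_I the indicator of one ascent.
There are 105 indicators.
For each fixed i, the pair (π(i), π(i+1)) is a uniformly random ordered pair of distinct values from {1, …, 106}; by symmetry P[π(i) < π(i+1)] = 1/2.
By linearity: E[X] = 105 · (1/2) = (106 − 1) · (1/2) = 105/2 ≈ 52.50000.

E[X] = 105/2 = 52.50000.


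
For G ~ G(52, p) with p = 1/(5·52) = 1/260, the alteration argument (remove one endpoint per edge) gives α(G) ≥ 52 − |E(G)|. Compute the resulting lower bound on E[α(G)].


E[|E(G)|] = C(52, 2)·p = 1326 · (1/260) = 51/10.
E[α(G)] ≥ n − E[|E(G)|] = 52 − 51/10 = 469/10.
Numerically: ≈ 46.900.
(This is only a lower bound; the true E[α(G)] may be larger.)

E[α(G)] ≥ 469/10 ≈ 46.900.


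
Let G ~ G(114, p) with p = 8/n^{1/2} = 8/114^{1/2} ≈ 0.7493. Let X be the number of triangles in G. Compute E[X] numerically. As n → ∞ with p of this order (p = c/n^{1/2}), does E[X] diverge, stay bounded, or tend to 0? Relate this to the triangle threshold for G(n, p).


Number of potential triangles: C(114, 3) = 240464.
Each occurs with probability p³ ≈ (0.7493)³ ≈ 4.206420e-01.
By linearity: E[X] = C(114, 3)·p³ ≈ 240464 · 4.206420e-01 ≈ 101149.2696.
Since α = 1/2 < 1, p = c/n^{1/2} ≫ 1/n is above the triangle threshold p ~ 1/n. Asymptotically E[X] ~ (c³/6)·n^{3(1−α)} = (8³/6)·n^{1.5} → ∞; triangles are abundant w.h.p.

E[X] ≈ 101149.2696; in regime p = Θ(1/n^{1/2}) E[X] diverges (above the triangle threshold p ~ 1/n).


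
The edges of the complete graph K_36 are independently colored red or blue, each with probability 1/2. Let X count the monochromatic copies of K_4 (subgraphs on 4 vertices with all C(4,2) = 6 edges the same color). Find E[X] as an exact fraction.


Let X = Σ_S X_S over the C(36, 4) = 58905 subsets S of size 4, where X_S = 1 if the K_4 on S is monochromatic.
For a fixed S, the K_4 on S has C(4, 2) = 6 edges. P[all 6 edges red] = (1/2)^6, and likewise for blue, so P[monochromatic] = 2·(1/2)^6 = 2^{1 − 6} = 1/32.
By linearity: E[X] = C(36, 4) · 2^{1 − 6} = 58905 · 1/32 = 58905/32.
Numerically: E[X] ≈ 1840.781.

E[X] = C(36,4)·2^(1−C(4,2)) = 58905/32 ≈ 1840.781.


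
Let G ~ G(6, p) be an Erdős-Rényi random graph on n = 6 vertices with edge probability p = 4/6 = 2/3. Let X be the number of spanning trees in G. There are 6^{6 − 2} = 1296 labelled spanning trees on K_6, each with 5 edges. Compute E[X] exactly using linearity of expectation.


K_6 has 6^{6 − 2} = 1296 labelled spanning trees.
For each such spanning tree H, let X_H = 1 if all 5 edges of H are present in G. Then P[X_H = 1] = p^{5} = (2/3)^{5} = 32/243.
By linearity: E[X] = Σ_H E[X_H] = 1296 · p^{5} = 1296 · 32/243 = 512/3.
Numerically: E[X] ≈ 170.667.

E[X] = 1296 · (2/3)^{5} = 512/3 ≈ 170.667.


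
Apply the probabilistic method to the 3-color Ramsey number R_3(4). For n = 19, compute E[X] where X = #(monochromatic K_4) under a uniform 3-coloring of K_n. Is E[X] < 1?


E[X] = C(19, 4) · 3^{1 − 6} = 3876 · 3^{−5} = 3876/243.
As a reduced fraction: E[X] = 1292/81 ≈ 15.9506.
Is E[X] < 1? NO.
Since E[X] ≥ 1, the first-moment bound is inconclusive at n = 19; it does NOT by itself certify R_3(4) > 19.

E[X] = 1292/81 ≈ 15.9506; E[X] ≥ 1; first-moment method inconclusive here.


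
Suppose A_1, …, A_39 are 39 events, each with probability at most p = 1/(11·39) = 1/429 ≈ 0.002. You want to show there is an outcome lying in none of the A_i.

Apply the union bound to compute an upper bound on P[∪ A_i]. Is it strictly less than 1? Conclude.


Union bound: P[∪_{i=1}^{39} A_i] ≤ Σ_i P[A_i] ≤ 39·p = 39·(1/429) = 1/11.
Numerically: 1/11 ≈ 0.091.
Is 1/11 < 1? YES.
Since P[∪ A_i] ≤ 1/11 < 1, the complement has P[∩ A_i^c] ≥ 1 − 1/11 = 10/11 > 0, so some outcome avoids every A_i.

39·p = 1/11 ≈ 0.091; existence CERTIFIED by the union bound.


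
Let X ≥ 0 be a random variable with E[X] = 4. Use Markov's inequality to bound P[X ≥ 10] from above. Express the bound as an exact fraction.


μ = E[X] = 4, a = 10.
Markov: P[X ≥ 10] ≤ μ/a = (4)/10 = 2/5.
Numerically: ≈ 0.40000.
(Since a = 10 > μ = 4.00000, the bound 2/5 is < 1 and informative.)

P[X ≥ 10] ≤ 2/5 ≈ 0.40000.


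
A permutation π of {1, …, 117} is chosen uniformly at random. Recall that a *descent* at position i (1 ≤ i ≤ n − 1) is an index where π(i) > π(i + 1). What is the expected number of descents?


Write X = Σ X_I over i = 1, …, 116, with X_I the indicator of one descent.
There are 116 indicators.
For each fixed i, the pair (π(i), π(i+1)) is a uniformly random ordered pair of distinct values from {1, …, 117}; by symmetry P[π(i) > π(i+1)] = 1/2.
By linearity: E[X] = 116 · (1/2) = (117 − 1) · (1/2) = 58 ≈ 58.000000.

E[X] = 58 = 58.000000.


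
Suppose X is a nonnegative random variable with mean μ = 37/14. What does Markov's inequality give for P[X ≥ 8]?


μ = E[X] = 37/14, a = 8.
Markov: P[X ≥ 8] ≤ μ/a = (37/14)/8 = 37/112.
Numerically: ≈ 0.330357.
(Since a = 8 > μ = 2.642857, the bound 37/112 is < 1 and informative.)

P[X ≥ 8] ≤ 37/112 ≈ 0.330357.


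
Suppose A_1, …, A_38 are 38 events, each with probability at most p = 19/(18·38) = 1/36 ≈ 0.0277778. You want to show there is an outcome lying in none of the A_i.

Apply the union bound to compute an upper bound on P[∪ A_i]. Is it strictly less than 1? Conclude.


Union bound: P[∪_{i=1}^{38} A_i] ≤ Σ_i P[A_i] ≤ 38·p = 38·(1/36) = 19/18.
Numerically: 19/18 ≈ 1.0555556.
Is 19/18 < 1? NO.
Since the bound 19/18 is ≥ 1, the union bound is uninformative here; it does NOT by itself certify existence.

38·p = 19/18 ≈ 1.0555556; existence NOT certified by the union bound.


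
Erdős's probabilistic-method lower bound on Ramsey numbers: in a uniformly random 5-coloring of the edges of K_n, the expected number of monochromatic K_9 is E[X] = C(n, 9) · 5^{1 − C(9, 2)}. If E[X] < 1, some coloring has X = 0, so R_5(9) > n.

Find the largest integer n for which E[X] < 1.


We need C(n, 9) · 5^{1 − 36} < 1, i.e. C(n, 9) < 5^{36 − 1} = 2910383045673370361328125.
Check values of n near the boundary:
  n = 2170: C(2170, 9) = 2891746779868845075610510; 2891746779868845075610510 < 2910383045673370361328125? YES
  n = 2171: C(2171, 9) = 2903784578674959601827205; 2903784578674959601827205 < 2910383045673370361328125? YES
  n = 2172: C(2172, 9) = 2915866900084148060642020; 2915866900084148060642020 < 2910383045673370361328125? NO
  n = 2173: C(2173, 9) = 2927993888115921319674265; 2927993888115921319674265 < 2910383045673370361328125? NO
  n = 2174: C(2174, 9) = 2940165687188920530702934; 2940165687188920530702934 < 2910383045673370361328125? NO
The largest n with C(n, 9) < 2910383045673370361328125 is n = 2171 (where E[X] = 580756915734991920365441/582076609134674072265625 ≈ 0.997733). Hence R_5(9) > 2171, i.e. R_5(9) ≥ 2172.

Largest n = 2171; hence R_5(9) > 2171.


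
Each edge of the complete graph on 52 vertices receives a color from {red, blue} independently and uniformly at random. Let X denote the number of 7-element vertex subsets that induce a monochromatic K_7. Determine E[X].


Let X = Σ_S X_S over the C(52, 7) = 133784560 subsets S of size 7, where X_S = 1 if the K_7 on S is monochromatic.
For a fixed S, the K_7 on S has C(7, 2) = 21 edges. P[all 21 edges red] = (1/2)^21, and likewise for blue, so P[monochromatic] = 2·(1/2)^21 = 2^{1 − 21} = 1/1048576.
Summing: E[X] = C(52, 7) · 2^{1 − 21} = 133784560 · 1/1048576 = 8361535/65536.
Numerically: E[X] ≈ 127.58690.

E[X] = C(52,7)·2^(1−C(7,2)) = 8361535/65536 ≈ 127.58690.


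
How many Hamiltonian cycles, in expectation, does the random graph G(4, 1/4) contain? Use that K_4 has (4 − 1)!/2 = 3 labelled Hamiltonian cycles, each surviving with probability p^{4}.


K_4 has (4 − 1)!/2 = 3 labelled Hamiltonian cycles.
For each such Hamiltonian cycle H, let X_H = 1 if all 4 edges of H are present in G. Then P[X_H = 1] = p^{4} = (1/4)^{4} = 1/256.
By linearity: E[X] = Σ_H E[X_H] = 3 · p^{4} = 3 · 1/256 = 3/256.
Numerically: E[X] ≈ 0.0117.

E[X] = 3 · (1/4)^{4} = 3/256 ≈ 0.0117.


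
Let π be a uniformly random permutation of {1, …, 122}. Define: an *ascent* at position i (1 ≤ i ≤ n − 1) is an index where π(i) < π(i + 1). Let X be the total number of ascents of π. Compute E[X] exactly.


Write X = Σ X_I over i = 1, …, 121, with X_I the indicator of one ascent.
There are 121 indicators.
For each fixed i, the pair (π(i), π(i+1)) is a uniformly random ordered pair of distinct values from {1, …, 122}; by symmetry P[π(i) < π(i+1)] = 1/2.
By linearity: E[X] = 121 · (1/2) = (122 − 1) · (1/2) = 121/2 ≈ 60.5000.

E[X] = 121/2 = 60.5000.


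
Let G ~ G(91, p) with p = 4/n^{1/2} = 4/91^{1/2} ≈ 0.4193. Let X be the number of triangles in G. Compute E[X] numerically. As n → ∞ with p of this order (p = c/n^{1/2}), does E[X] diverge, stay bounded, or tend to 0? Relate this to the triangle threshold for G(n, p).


Number of potential triangles: C(91, 3) = 121485.
Each occurs with probability p³ ≈ (0.4193)³ ≈ 7.372553e-02.
By linearity: E[X] = C(91, 3)·p³ ≈ 121485 · 7.372553e-02 ≈ 8956.5456.
Since α = 1/2 < 1, p = c/n^{1/2} ≫ 1/n is above the triangle threshold p ~ 1/n. Asymptotically E[X] ~ (c³/6)·n^{3(1−α)} = (4³/6)·n^{1.5} → ∞; triangles are abundant w.h.p.

E[X] ≈ 8956.5456; in regime p = Θ(1/n^{1/2}) E[X] diverges (above the triangle threshold p ~ 1/n).


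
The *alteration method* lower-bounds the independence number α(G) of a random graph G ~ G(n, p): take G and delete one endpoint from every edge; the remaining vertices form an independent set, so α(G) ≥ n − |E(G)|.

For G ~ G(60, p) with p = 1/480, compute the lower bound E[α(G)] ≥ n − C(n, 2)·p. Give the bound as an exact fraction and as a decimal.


E[|E(G)|] = C(60, 2)·p = 1770 · (1/480) = 59/16.
E[α(G)] ≥ n − E[|E(G)|] = 60 − 59/16 = 901/16.
Numerically: ≈ 56.312500.
(This is only a lower bound; the true E[α(G)] may be larger.)

E[α(G)] ≥ 901/16 ≈ 56.312500.


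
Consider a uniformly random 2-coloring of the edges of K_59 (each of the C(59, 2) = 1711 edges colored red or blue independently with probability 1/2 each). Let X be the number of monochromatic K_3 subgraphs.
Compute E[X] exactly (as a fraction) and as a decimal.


Let X = Σ_S X_S over the C(59, 3) = 32509 subsets S of size 3, where X_S = 1 if the K_3 on S is monochromatic.
For a fixed S, the K_3 on S has C(3, 2) = 3 edges. P[all 3 edges red] = (1/2)^3, and likewise for blue, so P[monochromatic] = 2·(1/2)^3 = 2^{1 − 3} = 1/4.
By linearity of expectation: E[X] = C(59, 3) · 2^{1 − 3} = 32509 · 1/4 = 32509/4.
Numerically: E[X] ≈ 8127.25000.

E[X] = C(59,3)·2^(1−C(3,2)) = 32509/4 ≈ 8127.25000.


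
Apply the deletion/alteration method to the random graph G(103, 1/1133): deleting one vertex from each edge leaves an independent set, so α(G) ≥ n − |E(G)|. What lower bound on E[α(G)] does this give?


E[|E(G)|] = C(103, 2)·p = 5253 · (1/1133) = 51/11.
E[α(G)] ≥ n − E[|E(G)|] = 103 − 51/11 = 1082/11.
Numerically: ≈ 98.364.
(This is only a lower bound; the true E[α(G)] may be larger.)

E[α(G)] ≥ 1082/11 ≈ 98.364.


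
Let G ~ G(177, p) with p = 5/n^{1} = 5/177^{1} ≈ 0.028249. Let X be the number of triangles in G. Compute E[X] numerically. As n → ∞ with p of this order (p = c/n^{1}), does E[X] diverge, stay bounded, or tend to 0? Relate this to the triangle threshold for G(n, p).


Number of potential triangles: C(177, 3) = 908600.
Each occurs with probability p³ ≈ (0.028249)³ ≈ 2.2541884e-05.
By linearity: E[X] = C(177, 3)·p³ ≈ 908600 · 2.2541884e-05 ≈ 20.48156.
Here α = 1, so p = 5/n is exactly at the triangle threshold p ~ 1/n. Asymptotically E[X] → c³/6 = 5³/6 = 125/6 ≈ 20.83333, a bounded constant. In this regime the triangle count is asymptotically Poisson(c³/6).

E[X] ≈ 20.48156; in regime p = Θ(1/n^{1}) E[X] stays bounded (at the triangle threshold p ~ 1/n).


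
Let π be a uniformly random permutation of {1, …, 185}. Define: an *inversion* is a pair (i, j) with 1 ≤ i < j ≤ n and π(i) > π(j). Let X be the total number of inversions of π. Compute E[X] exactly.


Write X = Σ X_I over the C(185, 2) = 17020 pairs i < j, with X_I the indicator of one inversion.
There are 17020 indicators.
For each fixed pair i < j, the values π(i) and π(j) are two distinct elements of {1, …, 185} in uniformly random order; by symmetry P[π(i) > π(j)] = 1/2.
By linearity: E[X] = 17020 · (1/2) = C(185, 2) · (1/2) = 17020/2 = 8510 ≈ 8510.00000.

E[X] = 8510 = 8510.00000.


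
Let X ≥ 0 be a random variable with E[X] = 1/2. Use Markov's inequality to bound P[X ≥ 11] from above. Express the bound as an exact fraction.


μ = E[X] = 1/2, a = 11.
Markov: P[X ≥ 11] ≤ μ/a = (1/2)/11 = 1/22.
Numerically: ≈ 0.0455.
(Since a = 11 > μ = 0.5000, the bound 1/22 is < 1 and informative.)

P[X ≥ 11] ≤ 1/22 ≈ 0.0455.


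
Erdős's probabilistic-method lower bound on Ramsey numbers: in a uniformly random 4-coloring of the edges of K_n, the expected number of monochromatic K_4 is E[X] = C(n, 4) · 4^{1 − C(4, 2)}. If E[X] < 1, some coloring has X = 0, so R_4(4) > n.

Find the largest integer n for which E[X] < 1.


We need C(n, 4) · 4^{1 − 6} < 1, i.e. C(n, 4) < 4^{6 − 1} = 1024.
Check values of n near the boundary:
  n = 12: C(12, 4) = 495; 495 < 1024? YES
  n = 13: C(13, 4) = 715; 715 < 1024? YES
  n = 14: C(14, 4) = 1001; 1001 < 1024? YES
  n = 15: C(15, 4) = 1365; 1365 < 1024? NO
  n = 16: C(16, 4) = 1820; 1820 < 1024? NO
The largest n with C(n, 4) < 1024 is n = 14 (where E[X] = 1001/1024 ≈ 0.9775391). Hence R_4(4) > 14, i.e. R_4(4) ≥ 15.

Largest n = 14; hence R_4(4) > 14.


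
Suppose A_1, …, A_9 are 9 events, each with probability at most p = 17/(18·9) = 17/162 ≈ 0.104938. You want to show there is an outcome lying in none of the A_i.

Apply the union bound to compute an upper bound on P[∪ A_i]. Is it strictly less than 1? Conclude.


Union bound: P[∪_{i=1}^{9} A_i] ≤ Σ_i P[A_i] ≤ 9·p = 9·(17/162) = 17/18.
Numerically: 17/18 ≈ 0.944444.
Is 17/18 < 1? YES.
Since P[∪ A_i] ≤ 17/18 < 1, the complement has P[∩ A_i^c] ≥ 1 − 17/18 = 1/18 > 0, so some outcome avoids every A_i.

9·p = 17/18 ≈ 0.944444; existence CERTIFIED by the union bound.


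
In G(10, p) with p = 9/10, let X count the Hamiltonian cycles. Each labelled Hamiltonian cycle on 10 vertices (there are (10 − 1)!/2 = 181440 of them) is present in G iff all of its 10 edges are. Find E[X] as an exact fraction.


K_10 has (10 − 1)!/2 = 181440 labelled Hamiltonian cycles.
For each such Hamiltonian cycle H, let X_H = 1 if all 10 edges of H are present in G. Then P[X_H = 1] = p^{10} = (9/10)^{10} = 3486784401/10000000000.
By linearity of expectation: E[X] = Σ_H E[X_H] = 181440 · p^{10} = 181440 · 3486784401/10000000000 = 1977006755367/31250000.
Numerically: E[X] ≈ 6.33e+04.

E[X] = 181440 · (9/10)^{10} = 1977006755367/31250000 ≈ 6.33e+04.


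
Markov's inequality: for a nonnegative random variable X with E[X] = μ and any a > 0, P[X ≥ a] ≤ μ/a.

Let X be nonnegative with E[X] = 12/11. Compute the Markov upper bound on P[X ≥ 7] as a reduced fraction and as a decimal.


μ = E[X] = 12/11, a = 7.
Markov: P[X ≥ 7] ≤ μ/a = (12/11)/7 = 12/77.
Numerically: ≈ 0.155844.
(Since a = 7 > μ = 1.090909, the bound 12/77 is < 1 and informative.)

P[X ≥ 7] ≤ 12/77 ≈ 0.155844.


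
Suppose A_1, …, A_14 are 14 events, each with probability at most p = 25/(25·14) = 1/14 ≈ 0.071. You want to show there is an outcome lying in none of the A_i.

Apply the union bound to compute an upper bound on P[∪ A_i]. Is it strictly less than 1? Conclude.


Union bound: P[∪_{i=1}^{14} A_i] ≤ Σ_i P[A_i] ≤ 14·p = 14·(1/14) = 1.
Numerically: 1 ≈ 1.000.
Is 1 < 1? NO.
Since the bound 1 is ≥ 1, the union bound is uninformative here; it does NOT by itself certify existence.

14·p = 1 ≈ 1.000; existence NOT certified by the union bound.


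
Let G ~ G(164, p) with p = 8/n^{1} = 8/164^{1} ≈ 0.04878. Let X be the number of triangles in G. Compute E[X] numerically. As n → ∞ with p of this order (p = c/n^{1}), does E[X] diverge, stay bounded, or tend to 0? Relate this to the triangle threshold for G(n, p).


Number of potential triangles: C(164, 3) = 721764.
Each occurs with probability p³ ≈ (0.04878)³ ≈ 1.1607493e-04.
By linearity: E[X] = C(164, 3)·p³ ≈ 721764 · 1.1607493e-04 ≈ 83.77870.
Here α = 1, so p = 8/n is exactly at the triangle threshold p ~ 1/n. Asymptotically E[X] → c³/6 = 8³/6 = 256/3 ≈ 85.33333, a bounded constant. In this regime the triangle count is asymptotically Poisson(c³/6).

E[X] ≈ 83.77870; in regime p = Θ(1/n^{1}) E[X] stays bounded (at the triangle threshold p ~ 1/n).


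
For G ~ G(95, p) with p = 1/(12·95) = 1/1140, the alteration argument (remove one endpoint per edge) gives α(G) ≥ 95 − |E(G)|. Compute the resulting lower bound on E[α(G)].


E[|E(G)|] = C(95, 2)·p = 4465 · (1/1140) = 47/12.
E[α(G)] ≥ n − E[|E(G)|] = 95 − 47/12 = 1093/12.
Numerically: ≈ 91.083.
(This is only a lower bound; the true E[α(G)] may be larger.)

E[α(G)] ≥ 1093/12 ≈ 91.083.


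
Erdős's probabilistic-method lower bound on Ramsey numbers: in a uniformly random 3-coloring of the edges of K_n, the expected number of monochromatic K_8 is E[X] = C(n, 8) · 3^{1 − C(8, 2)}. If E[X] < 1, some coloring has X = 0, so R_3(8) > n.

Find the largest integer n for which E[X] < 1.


We need C(n, 8) · 3^{1 − 28} < 1, i.e. C(n, 8) < 3^{28 − 1} = 7625597484987.
Check values of n near the boundary:
  n = 154: C(154, 8) = 6521818990995; 6521818990995 < 7625597484987? YES
  n = 155: C(155, 8) = 6876747915675; 6876747915675 < 7625597484987? YES
  n = 156: C(156, 8) = 7248464019225; 7248464019225 < 7625597484987? YES
  n = 157: C(157, 8) = 7637643295425; 7637643295425 < 7625597484987? NO
  n = 158: C(158, 8) = 8044984271181; 8044984271181 < 7625597484987? NO
The largest n with C(n, 8) < 7625597484987 is n = 156 (where E[X] = 805384891025/847288609443 ≈ 0.950544). Hence R_3(8) > 156, i.e. R_3(8) ≥ 157.

Largest n = 156; hence R_3(8) > 156.


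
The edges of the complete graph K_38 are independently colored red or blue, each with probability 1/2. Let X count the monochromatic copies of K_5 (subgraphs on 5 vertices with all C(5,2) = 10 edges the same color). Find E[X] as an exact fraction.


Let X = Σ_S X_S over the C(38, 5) = 501942 subsets S of size 5, where X_S = 1 if the K_5 on S is monochromatic.
For a fixed S, the K_5 on S has C(5, 2) = 10 edges. P[all 10 edges red] = (1/2)^10, and likewise for blue, so P[monochromatic] = 2·(1/2)^10 = 2^{1 − 10} = 1/512.
By linearity: E[X] = C(38, 5) · 2^{1 − 10} = 501942 · 1/512 = 250971/256.
Numerically: E[X] ≈ 980.355469.

E[X] = C(38,5)·2^(1−C(5,2)) = 250971/256 ≈ 980.355469.


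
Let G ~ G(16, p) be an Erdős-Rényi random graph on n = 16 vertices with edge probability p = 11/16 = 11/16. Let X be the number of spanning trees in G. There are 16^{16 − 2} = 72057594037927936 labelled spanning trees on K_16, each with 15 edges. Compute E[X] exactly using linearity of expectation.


K_16 has 16^{16 − 2} = 72057594037927936 labelled spanning trees.
For each such spanning tree H, let X_H = 1 if all 15 edges of H are present in G. Then P[X_H = 1] = p^{15} = (11/16)^{15} = 4177248169415651/1152921504606846976.
By linearity: E[X] = Σ_H E[X_H] = 72057594037927936 · p^{15} = 72057594037927936 · 4177248169415651/1152921504606846976 = 4177248169415651/16.
Numerically: E[X] ≈ 2.61078e+14.

E[X] = 72057594037927936 · (11/16)^{15} = 4177248169415651/16 ≈ 2.61078e+14.


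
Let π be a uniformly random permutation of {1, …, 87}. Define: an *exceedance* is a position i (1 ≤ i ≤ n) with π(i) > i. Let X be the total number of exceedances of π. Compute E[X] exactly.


Write X = Σ_{i=1}^{87} X_i, where X_i = 1_{π(i) > i}.
For each fixed i, π(i) is uniform over {1, …, 87} (marginal of a uniform permutation), so P[π(i) > i] = (n − i)/n. Summing: Σ_{i=1}^{87} (n − i)/n = (0 + 1 + … + 86)/87 = 87(87 − 1)/(2·87) = (87 − 1)/2.
Hence E[X] = Σ_{i=1}^{87} (87 − i)/87 = 43 ≈ 43.000000.

E[X] = 43 = 43.000000.


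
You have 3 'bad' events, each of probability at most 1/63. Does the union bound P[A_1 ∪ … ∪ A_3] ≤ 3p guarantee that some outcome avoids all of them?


Union bound: P[∪_{i=1}^{3} A_i] ≤ Σ_i P[A_i] ≤ 3·p = 3·(1/63) = 1/21.
Numerically: 1/21 ≈ 0.048.
Is 1/21 < 1? YES.
Since P[∪ A_i] ≤ 1/21 < 1, the complement has P[∩ A_i^c] ≥ 1 − 1/21 = 20/21 > 0, so some outcome avoids every A_i.

3·p = 1/21 ≈ 0.048; existence CERTIFIED by the union bound.
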